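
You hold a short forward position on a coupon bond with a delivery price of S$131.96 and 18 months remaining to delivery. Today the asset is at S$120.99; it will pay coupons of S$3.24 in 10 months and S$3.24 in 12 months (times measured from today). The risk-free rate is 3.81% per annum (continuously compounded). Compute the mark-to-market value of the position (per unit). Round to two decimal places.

PV(remaining coupons) I = 3.24·e^(−0.0381·10/12) + 3.24·e^(−0.0381·12/12) = 6.2576
Current forward F = (S − I)·e^(rT) = (120.99 − 6.2576)·e^(0.0381·18/12) = 114.7324 × 1.058815 = 121.4804
Value (long) = (F − K)·e^(−rT) = (121.4804 − 131.96) × 0.944452 = -9.8975
Short position value = −(long value) = S$9.90

S$9.90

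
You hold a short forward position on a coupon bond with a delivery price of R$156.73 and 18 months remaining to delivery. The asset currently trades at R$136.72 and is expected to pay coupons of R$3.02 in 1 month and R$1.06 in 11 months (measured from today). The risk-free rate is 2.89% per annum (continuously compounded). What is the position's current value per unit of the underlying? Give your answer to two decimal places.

PV(remaining coupons) I = 3.02·e^(−0.0289·1/12) + 1.06·e^(−0.0289·11/12) = 4.0450
Current forward F = (S − I)·e^(rT) = (136.72 − 4.0450)·e^(0.0289·18/12) = 132.6750 × 1.044303 = 138.5529
Value (long) = (F − K)·e^(−rT) = (138.5529 − 156.73) × 0.957576 = -17.4060
Short position value = −(long value) = R$17.41

R$17.41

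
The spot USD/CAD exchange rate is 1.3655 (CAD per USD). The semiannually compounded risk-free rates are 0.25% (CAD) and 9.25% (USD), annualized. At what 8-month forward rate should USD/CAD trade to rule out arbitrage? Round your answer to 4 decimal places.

By covered interest parity, F = S · (1+r_CAD/2)^(2T) / (1+r_USD/2)^(2T)
= 1.3655 × 1.001667 / 1.062137 = 1.3655 × 0.943068
F = 1.2878 CAD per USD

1.2878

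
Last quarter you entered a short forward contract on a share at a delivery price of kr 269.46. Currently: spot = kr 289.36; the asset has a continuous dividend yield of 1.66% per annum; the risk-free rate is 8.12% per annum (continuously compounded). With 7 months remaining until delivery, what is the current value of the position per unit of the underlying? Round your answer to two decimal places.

-kr 29.58

Current fair forward for the remaining 7 months: F = S·e^((r − q)·T), (r − q) = 0.0812 − 0.0166 = 0.0646
F = 289.36 · e^(0.0646 × 7/12) = 289.36 × 1.038402 = 300.4720
Value of long forward = (F − K)·e^(−rT) = (300.4720 − 269.46) · e^(−0.0812·7/12)
= 31.0120 × 0.953738 = 29.58
Short position value = −(long value) = -kr 29.58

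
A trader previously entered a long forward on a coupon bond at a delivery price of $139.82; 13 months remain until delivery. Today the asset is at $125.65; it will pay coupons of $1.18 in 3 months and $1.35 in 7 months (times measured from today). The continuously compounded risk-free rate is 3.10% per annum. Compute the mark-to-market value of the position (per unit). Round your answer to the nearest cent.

PV(remaining coupons) I = 1.18·e^(−0.0310·3/12) + 1.35·e^(−0.0310·7/12) = 2.4967
Current forward F = (S − I)·e^(rT) = (125.65 − 2.4967)·e^(0.0310·13/12) = 123.1533 × 1.034154 = 127.3595
Value (long) = (F − K)·e^(−rT) = (127.3595 − 139.82) × 0.966974 = -12.0490
Value = -$12.05

-$12.05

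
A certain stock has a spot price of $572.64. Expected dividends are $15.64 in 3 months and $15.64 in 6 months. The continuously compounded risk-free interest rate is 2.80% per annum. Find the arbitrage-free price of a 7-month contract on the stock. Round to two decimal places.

$550.61

PV(dividends) I = 15.64·e^(−0.0280·3/12) + 15.64·e^(−0.0280·6/12)
I = 15.5309 + 15.4226 = 30.9535
F = (S − I)·e^(rT) = (572.64 − 30.9535) · e^(0.0280·7/12)
= 541.6865 · e^0.016333 = 541.6865 × 1.016467 = $550.61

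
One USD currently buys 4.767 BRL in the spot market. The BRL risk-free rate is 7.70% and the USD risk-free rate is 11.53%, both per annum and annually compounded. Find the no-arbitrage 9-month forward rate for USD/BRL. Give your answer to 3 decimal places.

4.644

By covered interest parity, F = S · (1+r_BRL)^T / (1+r_USD)^T
= 4.767 × 1.057211 / 1.085285 = 4.767 × 0.974132
F = 4.644 BRL per USD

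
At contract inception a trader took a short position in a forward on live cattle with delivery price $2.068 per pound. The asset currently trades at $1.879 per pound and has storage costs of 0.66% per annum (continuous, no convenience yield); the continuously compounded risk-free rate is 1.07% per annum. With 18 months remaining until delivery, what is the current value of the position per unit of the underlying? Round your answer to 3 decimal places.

Current fair forward for the remaining 18 months: F = S·e^((r + u)·T), (r + u) = 0.0107 + 0.0066 = 0.0173
F = 1.879 · e^(0.0173 × 18/12) = 1.879 × 1.026290 = 1.9284
Value of long forward = (F − K)·e^(−rT) = (1.9284 − 2.068) · e^(−0.0107·18/12)
= -0.1396 × 0.984078 = -0.137
Short position value = −(long value) = $0.137

$0.137 per pound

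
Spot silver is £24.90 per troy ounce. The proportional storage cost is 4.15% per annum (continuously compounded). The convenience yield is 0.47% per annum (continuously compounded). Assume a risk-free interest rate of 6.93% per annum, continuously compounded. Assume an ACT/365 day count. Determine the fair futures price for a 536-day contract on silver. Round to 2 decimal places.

£29.10 per troy ounce

Net carry = r + u − y = 0.0693 + 0.0415 − 0.0047 = 0.1061
F = S·e^((r+u−y)T) = 24.90 · e^(0.1061 × 536/365) = 24.90 · e^0.155807
= 24.90 × 1.168601 = £29.10 per troy ounce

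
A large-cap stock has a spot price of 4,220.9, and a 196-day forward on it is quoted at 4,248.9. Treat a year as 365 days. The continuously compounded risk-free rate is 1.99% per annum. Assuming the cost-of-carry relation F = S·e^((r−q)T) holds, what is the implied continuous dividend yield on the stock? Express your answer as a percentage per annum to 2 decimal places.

From F = S·e^((r−q)T): (r − q) = ln(F/S)/T
ln(4248.9/4220.9) = ln(1.006634) = 0.006612
(r − q) = 0.006612 / (196/365) = 0.012313
q = r − ln(F/S)/T = 0.0199 − 0.012313 = 0.007587
q = 0.76%

0.76%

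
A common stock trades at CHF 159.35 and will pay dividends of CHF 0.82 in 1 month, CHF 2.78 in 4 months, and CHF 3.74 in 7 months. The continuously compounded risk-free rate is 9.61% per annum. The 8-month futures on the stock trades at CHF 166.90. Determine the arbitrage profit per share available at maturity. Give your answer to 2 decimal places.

CHF 4.51 per share

PV(dividends) I = 0.82·e^(−0.0961·1/12) + 2.78·e^(−0.0961·4/12) + 3.74·e^(−0.0961·7/12) = 7.0419
Fair futures F* = (S − I)·e^(rT) = (159.35 − 7.0419)·e^0.064067 = 152.3081 × 1.066164 = 162.3854
Market CHF 166.90 > fair 162.3854: forward overpriced → cash-and-carry (borrow at r, buy the stock and collect the dividends, short the forward).
Profit at T = |F_mkt − F*| = |166.90 − 162.3854| = CHF 4.51 per share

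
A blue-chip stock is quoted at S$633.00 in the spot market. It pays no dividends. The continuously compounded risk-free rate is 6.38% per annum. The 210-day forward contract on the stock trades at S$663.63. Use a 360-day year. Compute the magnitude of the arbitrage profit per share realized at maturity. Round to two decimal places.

S$6.63 per share

Fair forward: F* = S·e^(carry·T), with carry = r = 0.0638
F* = 633.00 · e^(0.0638 × 210/360) = 633.00 · e^0.037217 = 633.00 × 1.037918 = S$657.0021
Market S$663.63 > fair S$657.0021: forward overpriced → cash-and-carry (buy spot, short the forward).
At maturity, profit = |F_mkt − F*| = |663.63 − 657.0021| = S$6.63 per share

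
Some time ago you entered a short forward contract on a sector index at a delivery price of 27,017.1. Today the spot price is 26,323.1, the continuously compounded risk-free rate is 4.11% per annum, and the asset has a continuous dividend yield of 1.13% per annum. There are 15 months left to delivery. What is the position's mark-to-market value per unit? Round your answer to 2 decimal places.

-289.75

Current fair forward for the remaining 15 months: F = S·e^((r − q)·T), (r − q) = 0.0411 − 0.0113 = 0.0298
F = 26323.1 · e^(0.0298 × 15/12) = 26323.1 × 1.03795248 = 27322.1269
Value of long forward = (F − K)·e^(−rT) = (27322.1269 − 27017.1) · e^(−0.0411·15/12)
= 305.0269 × 0.94992238 = 289.75
Short position value = −(long value) = -289.75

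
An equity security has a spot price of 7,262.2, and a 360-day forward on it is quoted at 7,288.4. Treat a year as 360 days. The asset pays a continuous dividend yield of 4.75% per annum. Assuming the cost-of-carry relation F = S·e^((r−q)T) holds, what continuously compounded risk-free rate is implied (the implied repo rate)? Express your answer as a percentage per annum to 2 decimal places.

From F = S·e^((r−q)T): (r − q) = ln(F/S)/T
ln(7288.4/7262.2) = ln(1.003608) = 0.003602
(r − q) = 0.003602 / (360/360) = 0.003602
r = ln(F/S)/T + q = 0.003602 + 0.0475 = 0.051102
r = 5.11%

5.11%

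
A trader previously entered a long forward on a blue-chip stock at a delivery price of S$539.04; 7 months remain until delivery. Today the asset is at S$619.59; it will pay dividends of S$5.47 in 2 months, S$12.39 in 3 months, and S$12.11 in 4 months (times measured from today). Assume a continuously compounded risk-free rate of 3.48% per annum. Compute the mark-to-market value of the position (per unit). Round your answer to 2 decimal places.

S$61.69

PV(remaining dividends) I = 5.47·e^(−0.0348·2/12) + 12.39·e^(−0.0348·3/12) + 12.11·e^(−0.0348·4/12) = 29.6914
Current forward F = (S − I)·e^(rT) = (619.59 − 29.6914)·e^(0.0348·7/12) = 589.8986 × 1.020507 = 601.9957
Value (long) = (F − K)·e^(−rT) = (601.9957 − 539.04) × 0.979905 = 61.6906
Value = S$61.69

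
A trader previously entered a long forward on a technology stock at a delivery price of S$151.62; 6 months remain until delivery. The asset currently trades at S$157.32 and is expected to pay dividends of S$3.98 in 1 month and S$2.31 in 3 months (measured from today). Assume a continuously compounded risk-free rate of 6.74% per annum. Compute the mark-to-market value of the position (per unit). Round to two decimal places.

PV(remaining dividends) I = 3.98·e^(−0.0674·1/12) + 2.31·e^(−0.0674·3/12) = 6.2291
Current forward F = (S − I)·e^(rT) = (157.32 − 6.2291)·e^(0.0674·6/12) = 151.0909 × 1.034274 = 156.2694
Value (long) = (F − K)·e^(−rT) = (156.2694 − 151.62) × 0.966862 = 4.4953
Value = S$4.50

S$4.50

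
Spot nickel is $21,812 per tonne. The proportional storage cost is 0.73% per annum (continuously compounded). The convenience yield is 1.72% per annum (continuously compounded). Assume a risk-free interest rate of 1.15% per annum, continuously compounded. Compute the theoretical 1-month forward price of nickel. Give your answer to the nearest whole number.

Net carry = r + u − y = 0.0115 + 0.0073 − 0.0172 = 0.0016
F = S·e^((r+u−y)T) = 21812 · e^(0.0016 × 1/12) = 21812 · e^0.000133
= 21812 × 1.000133 = $21,815 per tonne

$21,815 per tonne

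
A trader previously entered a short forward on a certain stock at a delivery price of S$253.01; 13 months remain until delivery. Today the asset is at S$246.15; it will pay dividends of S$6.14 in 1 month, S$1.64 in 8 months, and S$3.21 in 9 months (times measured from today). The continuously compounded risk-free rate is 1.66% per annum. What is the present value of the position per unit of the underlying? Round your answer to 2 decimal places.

S$13.27

PV(remaining dividends) I = 6.14·e^(−0.0166·1/12) + 1.64·e^(−0.0166·8/12) + 3.21·e^(−0.0166·9/12) = 10.9237
Current forward F = (S − I)·e^(rT) = (246.15 − 10.9237)·e^(0.0166·13/12) = 235.2263 × 1.018146 = 239.4947
Value (long) = (F − K)·e^(−rT) = (239.4947 − 253.01) × 0.982177 = -13.2744
Short position value = −(long value) = S$13.27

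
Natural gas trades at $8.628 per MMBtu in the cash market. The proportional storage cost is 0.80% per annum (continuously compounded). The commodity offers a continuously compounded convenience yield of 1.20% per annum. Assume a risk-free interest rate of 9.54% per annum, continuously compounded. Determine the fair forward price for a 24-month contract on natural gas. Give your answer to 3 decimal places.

Net carry = r + u − y = 0.0954 + 0.0080 − 0.0120 = 0.0914
F = S·e^((r+u−y)T) = 8.628 · e^(0.0914 × 24/12) = 8.628 · e^0.182800
= 8.628 × 1.200574 = $10.359 per MMBtu

$10.359 per MMBtu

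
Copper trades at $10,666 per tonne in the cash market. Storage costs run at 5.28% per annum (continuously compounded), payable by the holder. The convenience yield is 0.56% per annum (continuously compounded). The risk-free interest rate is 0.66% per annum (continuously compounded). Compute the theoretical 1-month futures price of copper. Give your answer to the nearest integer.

$10,714 per tonne

Net carry = r + u − y = 0.0066 + 0.0528 − 0.0056 = 0.0538
F = S·e^((r+u−y)T) = 10666 · e^(0.0538 × 1/12) = 10666 · e^0.004483
= 10666 × 1.004493 = $10,714 per tonne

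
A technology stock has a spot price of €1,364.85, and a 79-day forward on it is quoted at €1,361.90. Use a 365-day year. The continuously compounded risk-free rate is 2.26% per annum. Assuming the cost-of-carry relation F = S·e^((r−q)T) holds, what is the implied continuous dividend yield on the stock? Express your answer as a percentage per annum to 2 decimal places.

3.26%

From F = S·e^((r−q)T): (r − q) = ln(F/S)/T
ln(1361.90/1364.85) = ln(0.997839) = -0.002163
(r − q) = -0.002163 / (79/365) = -0.009994
q = r − ln(F/S)/T = 0.0226 + 0.009994 = 0.032594
q = 3.26%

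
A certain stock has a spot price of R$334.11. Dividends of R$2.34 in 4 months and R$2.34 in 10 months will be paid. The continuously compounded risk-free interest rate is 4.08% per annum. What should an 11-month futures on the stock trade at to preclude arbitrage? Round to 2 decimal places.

R$342.10

PV(dividends) I = 2.34·e^(−0.0408·4/12) + 2.34·e^(−0.0408·10/12)
I = 2.3084 + 2.2618 = 4.5702
F = (S − I)·e^(rT) = (334.11 − 4.5702) · e^(0.0408·11/12)
= 329.5398 · e^0.037400 = 329.5398 × 1.038108 = R$342.10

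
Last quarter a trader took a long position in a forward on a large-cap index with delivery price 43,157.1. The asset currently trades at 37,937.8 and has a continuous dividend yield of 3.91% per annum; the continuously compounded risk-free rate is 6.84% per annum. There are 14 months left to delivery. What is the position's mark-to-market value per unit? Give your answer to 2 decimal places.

-3600.91

Current fair forward for the remaining 14 months: F = S·e^((r − q)·T), (r − q) = 0.0684 − 0.0391 = 0.0293
F = 37937.8 · e^(0.0293 × 14/12) = 37937.8 × 1.03477430 = 39257.0604
Value of long forward = (F − K)·e^(−rT) = (39257.0604 − 43157.1) · e^(−0.0684·14/12)
= -3900.0396 × 0.92330099 = -3600.91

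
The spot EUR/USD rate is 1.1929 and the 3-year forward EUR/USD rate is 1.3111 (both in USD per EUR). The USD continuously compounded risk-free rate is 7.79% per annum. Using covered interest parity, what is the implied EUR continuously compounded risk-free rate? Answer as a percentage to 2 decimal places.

4.64%

F = S·e^((r_USD − r_EUR)T) ⇒ r_EUR = r_USD − ln(F/S)/T
ln(1.3111/1.1929) = 0.094479; /(3) = 0.031493
r_EUR = 0.0779 − 0.031493 = 0.046407
r_EUR = 4.64%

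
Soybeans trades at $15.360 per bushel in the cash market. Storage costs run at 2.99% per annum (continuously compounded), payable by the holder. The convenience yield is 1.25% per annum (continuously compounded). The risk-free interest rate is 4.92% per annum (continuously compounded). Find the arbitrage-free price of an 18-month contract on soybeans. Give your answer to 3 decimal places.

$16.974 per bushel

Net carry = r + u − y = 0.0492 + 0.0299 − 0.0125 = 0.0666
F = S·e^((r+u−y)T) = 15.360 · e^(0.0666 × 18/12) = 15.360 · e^0.099900
= 15.360 × 1.105060 = $16.974 per bushel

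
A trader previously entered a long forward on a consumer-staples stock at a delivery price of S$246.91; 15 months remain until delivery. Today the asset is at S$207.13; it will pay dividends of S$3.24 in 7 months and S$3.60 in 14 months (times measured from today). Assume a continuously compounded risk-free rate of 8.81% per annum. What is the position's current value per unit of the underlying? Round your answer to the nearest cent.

PV(remaining dividends) I = 3.24·e^(−0.0881·7/12) + 3.60·e^(−0.0881·14/12) = 6.3261
Current forward F = (S − I)·e^(rT) = (207.13 − 6.3261)·e^(0.0881·15/12) = 200.8039 × 1.116418 = 224.1811
Value (long) = (F − K)·e^(−rT) = (224.1811 − 246.91) × 0.895722 = -20.3588
Value = -S$20.36

-S$20.36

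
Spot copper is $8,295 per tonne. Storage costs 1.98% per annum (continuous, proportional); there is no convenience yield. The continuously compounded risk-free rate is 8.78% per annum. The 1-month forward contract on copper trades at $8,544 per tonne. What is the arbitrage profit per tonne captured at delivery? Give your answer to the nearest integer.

Fair forward: F* = S·e^(carry·T), with carry = (r + u) = 0.0878 + 0.0198 = 0.1076
F* = 8295 · e^(0.1076 × 1/12) = 8295 · e^0.008967 = 8295 × 1.009007 = $8369.7131
Market $8544 > fair $8369.7131: forward overpriced → cash-and-carry (buy spot, short the forward).
At maturity, profit = |F_mkt − F*| = |8544 − 8369.7131| = $174 per tonne

$174 per tonne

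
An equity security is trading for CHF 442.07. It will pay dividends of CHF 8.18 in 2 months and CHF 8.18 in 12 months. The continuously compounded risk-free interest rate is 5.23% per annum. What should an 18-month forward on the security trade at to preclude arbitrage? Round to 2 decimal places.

PV(dividends) I = 8.18·e^(−0.0523·2/12) + 8.18·e^(−0.0523·12/12)
I = 8.1090 + 7.7632 = 15.8722
F = (S − I)·e^(rT) = (442.07 − 15.8722) · e^(0.0523·18/12)
= 426.1978 · e^0.078450 = 426.1978 × 1.081609 = CHF 460.98

CHF 460.98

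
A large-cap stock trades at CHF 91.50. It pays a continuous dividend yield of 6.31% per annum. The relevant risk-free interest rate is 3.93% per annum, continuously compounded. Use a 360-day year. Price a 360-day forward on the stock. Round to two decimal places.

F = S·e^((r − q)T) = 91.50 · e^((0.0393 − 0.0631) × 360/360)
= 91.50 · e^-0.023800 = 91.50 × 0.976481
F = CHF 89.35

CHF 89.35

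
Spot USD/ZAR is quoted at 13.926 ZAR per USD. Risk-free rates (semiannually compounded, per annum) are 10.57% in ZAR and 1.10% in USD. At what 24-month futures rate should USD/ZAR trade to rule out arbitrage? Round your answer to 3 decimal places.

16.740

By covered interest parity, F = S · (1+r_ZAR/2)^(2T) / (1+r_USD/2)^(2T)
= 13.926 × 1.228757 / 1.022182 = 13.926 × 1.202092
F = 16.740 ZAR per USD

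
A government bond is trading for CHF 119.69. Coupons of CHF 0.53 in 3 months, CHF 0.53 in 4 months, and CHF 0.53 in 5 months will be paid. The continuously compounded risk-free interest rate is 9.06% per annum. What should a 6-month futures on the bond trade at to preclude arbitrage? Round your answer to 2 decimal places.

CHF 123.62

PV(coupons) I = 0.53·e^(−0.0906·3/12) + 0.53·e^(−0.0906·4/12) + 0.53·e^(−0.0906·5/12)
I = 0.5181 + 0.5142 + 0.5104 = 1.5427
F = (S − I)·e^(rT) = (119.69 − 1.5427) · e^(0.0906·6/12)
= 118.1473 · e^0.045300 = 118.1473 × 1.046342 = CHF 123.62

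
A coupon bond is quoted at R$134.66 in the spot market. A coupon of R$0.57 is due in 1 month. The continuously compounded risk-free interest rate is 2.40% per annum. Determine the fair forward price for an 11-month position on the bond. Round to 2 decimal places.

R$137.07

PV(coupons) I = 0.57·e^(−0.0240·1/12)
I = 0.5689
F = (S − I)·e^(rT) = (134.66 − 0.5689) · e^(0.0240·11/12)
= 134.0911 · e^0.022000 = 134.0911 × 1.022244 = R$137.07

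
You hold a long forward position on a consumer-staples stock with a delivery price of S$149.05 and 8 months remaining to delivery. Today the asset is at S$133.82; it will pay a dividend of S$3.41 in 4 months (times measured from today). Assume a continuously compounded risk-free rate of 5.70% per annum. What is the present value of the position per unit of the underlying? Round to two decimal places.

-S$13.02

PV(remaining dividends) I = 3.41·e^(−0.0570·4/12) = 3.3458
Current forward F = (S − I)·e^(rT) = (133.82 − 3.3458)·e^(0.0570·8/12) = 130.4742 × 1.038731 = 135.5276
Value (long) = (F − K)·e^(−rT) = (135.5276 − 149.05) × 0.962713 = -13.0182
Value = -S$13.02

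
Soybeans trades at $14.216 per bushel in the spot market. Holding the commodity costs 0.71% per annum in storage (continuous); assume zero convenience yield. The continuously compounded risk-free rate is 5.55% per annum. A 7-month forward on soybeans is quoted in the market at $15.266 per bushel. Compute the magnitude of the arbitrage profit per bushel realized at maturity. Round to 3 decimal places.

$0.521 per bushel

Fair forward: F* = S·e^(carry·T), with carry = (r + u) = 0.0555 + 0.0071 = 0.0626
F* = 14.216 · e^(0.0626 × 7/12) = 14.216 · e^0.036517 = 14.216 × 1.037192 = $14.7447
Market $15.266 > fair $14.7447: forward overpriced → cash-and-carry (buy spot, short the forward).
At maturity, profit = |F_mkt − F*| = |15.266 − 14.7447| = $0.521 per bushel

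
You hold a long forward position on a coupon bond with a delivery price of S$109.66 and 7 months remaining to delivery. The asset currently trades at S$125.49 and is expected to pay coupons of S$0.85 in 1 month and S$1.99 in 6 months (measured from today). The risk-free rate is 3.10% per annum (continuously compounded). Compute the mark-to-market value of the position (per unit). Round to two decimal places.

PV(remaining coupons) I = 0.85·e^(−0.0310·1/12) + 1.99·e^(−0.0310·6/12) = 2.8072
Current forward F = (S − I)·e^(rT) = (125.49 − 2.8072)·e^(0.0310·7/12) = 122.6828 × 1.018248 = 124.9215
Value (long) = (F − K)·e^(−rT) = (124.9215 − 109.66) × 0.982079 = 14.9880
Value = S$14.99

S$14.99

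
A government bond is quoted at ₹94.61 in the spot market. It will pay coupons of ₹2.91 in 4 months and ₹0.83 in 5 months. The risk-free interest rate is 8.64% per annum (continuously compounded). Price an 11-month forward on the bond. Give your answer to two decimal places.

₹98.48

PV(coupons) I = 2.91·e^(−0.0864·4/12) + 0.83·e^(−0.0864·5/12)
I = 2.8274 + 0.8007 = 3.6281
F = (S − I)·e^(rT) = (94.61 − 3.6281) · e^(0.0864·11/12)
= 90.9819 · e^0.079200 = 90.9819 × 1.082421 = ₹98.48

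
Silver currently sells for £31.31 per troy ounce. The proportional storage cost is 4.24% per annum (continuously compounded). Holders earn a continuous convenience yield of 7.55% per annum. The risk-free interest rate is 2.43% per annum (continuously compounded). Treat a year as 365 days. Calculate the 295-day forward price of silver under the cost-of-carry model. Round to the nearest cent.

Net carry = r + u − y = 0.0243 + 0.0424 − 0.0755 = -0.0088
F = S·e^((r+u−y)T) = 31.31 · e^(-0.0088 × 295/365) = 31.31 · e^-0.007112
= 31.31 × 0.992913 = £31.09 per troy ounce

£31.09 per troy ounce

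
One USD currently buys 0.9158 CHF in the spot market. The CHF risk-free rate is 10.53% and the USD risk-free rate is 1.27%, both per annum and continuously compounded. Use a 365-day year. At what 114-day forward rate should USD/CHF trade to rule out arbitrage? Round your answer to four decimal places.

0.9427

F = S·e^((r_CHF − r_USD)T) = 0.9158 · e^((0.1053 − 0.0127) × 114/365)
= 0.9158 · e^0.028922 = 0.9158 × 1.029344
F = 0.9427 CHF per USD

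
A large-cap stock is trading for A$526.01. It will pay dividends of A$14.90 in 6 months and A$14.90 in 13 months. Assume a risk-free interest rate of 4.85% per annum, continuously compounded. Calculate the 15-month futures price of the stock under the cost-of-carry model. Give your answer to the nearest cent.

PV(dividends) I = 14.90·e^(−0.0485·6/12) + 14.90·e^(−0.0485·13/12)
I = 14.5430 + 14.1373 = 28.6803
F = (S − I)·e^(rT) = (526.01 − 28.6803) · e^(0.0485·15/12)
= 497.3297 · e^0.060625 = 497.3297 × 1.062500 = A$528.41

A$528.41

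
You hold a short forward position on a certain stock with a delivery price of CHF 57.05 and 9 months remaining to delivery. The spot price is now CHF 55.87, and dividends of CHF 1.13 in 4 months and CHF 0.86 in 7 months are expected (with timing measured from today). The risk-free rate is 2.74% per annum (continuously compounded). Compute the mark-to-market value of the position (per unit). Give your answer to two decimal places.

PV(remaining dividends) I = 1.13·e^(−0.0274·4/12) + 0.86·e^(−0.0274·7/12) = 1.9661
Current forward F = (S − I)·e^(rT) = (55.87 − 1.9661)·e^(0.0274·9/12) = 53.9039 × 1.020763 = 55.0231
Value (long) = (F − K)·e^(−rT) = (55.0231 − 57.05) × 0.979660 = -1.9857
Short position value = −(long value) = CHF 1.99

CHF 1.99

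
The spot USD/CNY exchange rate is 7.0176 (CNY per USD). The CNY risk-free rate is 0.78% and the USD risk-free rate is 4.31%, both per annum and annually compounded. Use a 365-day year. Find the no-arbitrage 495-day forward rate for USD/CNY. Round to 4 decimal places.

6.6975

By covered interest parity, F = S · (1+r_CNY)^T / (1+r_USD)^T
= 7.0176 × 1.010593 / 1.058895 = 7.0176 × 0.954385
F = 6.6975 CNY per USD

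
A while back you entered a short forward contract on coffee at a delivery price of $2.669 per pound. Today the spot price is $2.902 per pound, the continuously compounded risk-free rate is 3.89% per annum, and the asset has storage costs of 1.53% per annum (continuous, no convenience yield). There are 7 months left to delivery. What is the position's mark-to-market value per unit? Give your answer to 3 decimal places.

Current fair forward for the remaining 7 months: F = S·e^((r + u)·T), (r + u) = 0.0389 + 0.0153 = 0.0542
F = 2.902 · e^(0.0542 × 7/12) = 2.902 × 1.032122 = 2.9952
Value of long forward = (F − K)·e^(−rT) = (2.9952 − 2.669) · e^(−0.0389·7/12)
= 0.3262 × 0.977564 = 0.319
Short position value = −(long value) = -$0.319

-$0.319 per pound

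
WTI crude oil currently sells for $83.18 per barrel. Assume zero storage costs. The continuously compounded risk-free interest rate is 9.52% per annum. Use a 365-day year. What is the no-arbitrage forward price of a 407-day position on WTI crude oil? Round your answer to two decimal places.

$92.50 per barrel

F = S·e^(rT) = 83.18 · e^(0.0952 × 407/365) = 83.18 · e^0.106155
= 83.18 × 1.111994 = $92.50 per barrel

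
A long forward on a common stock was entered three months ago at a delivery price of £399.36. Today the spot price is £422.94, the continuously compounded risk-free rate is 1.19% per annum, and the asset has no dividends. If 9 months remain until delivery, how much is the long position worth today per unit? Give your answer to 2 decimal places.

£27.13

Current fair forward for the remaining 9 months: F = S·e^(r·T), r = 0.0119
F = 422.94 · e^(0.0119 × 9/12) = 422.94 × 1.008965 = 426.7317
Value of long forward = (F − K)·e^(−rT) = (426.7317 − 399.36) · e^(−0.0119·9/12)
= 27.3717 × 0.991115 = 27.13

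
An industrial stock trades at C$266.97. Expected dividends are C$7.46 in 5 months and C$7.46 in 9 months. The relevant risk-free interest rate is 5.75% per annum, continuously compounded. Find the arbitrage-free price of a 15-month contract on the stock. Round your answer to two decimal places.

C$271.36

PV(dividends) I = 7.46·e^(−0.0575·5/12) + 7.46·e^(−0.0575·9/12)
I = 7.2834 + 7.1451 = 14.4285
F = (S − I)·e^(rT) = (266.97 − 14.4285) · e^(0.0575·15/12)
= 252.5415 · e^0.071875 = 252.5415 × 1.074521 = C$271.36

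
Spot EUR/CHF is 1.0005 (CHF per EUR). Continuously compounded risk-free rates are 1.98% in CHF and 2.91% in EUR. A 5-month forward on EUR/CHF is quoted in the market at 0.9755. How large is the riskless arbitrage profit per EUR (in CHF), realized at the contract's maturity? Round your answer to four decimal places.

Fair forward: F* = S·e^(carry·T), with carry = (r_CHF − r_EUR) = 0.0198 − 0.0291 = -0.0093
F* = 1.0005 · e^(-0.0093 × 5/12) = 1.0005 · e^-0.003875 = 1.0005 × 0.996132 = 0.9966
Market 0.9755 < fair 0.9966: forward underpriced → reverse cash-and-carry (short spot, go long the forward).
At maturity, profit = |F_mkt − F*| = |0.9755 − 0.9966| = 0.0211 per EUR (in CHF)

0.0211 per EUR (in CHF)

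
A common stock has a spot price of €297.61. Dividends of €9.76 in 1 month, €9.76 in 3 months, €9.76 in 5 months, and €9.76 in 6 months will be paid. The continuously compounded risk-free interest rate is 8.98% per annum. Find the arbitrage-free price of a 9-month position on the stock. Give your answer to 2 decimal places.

€277.74

PV(dividends) I = 9.76·e^(−0.0898·1/12) + 9.76·e^(−0.0898·3/12) + 9.76·e^(−0.0898·5/12) + 9.76·e^(−0.0898·6/12)
I = 9.6872 + 9.5433 + 9.4016 + 9.3315 = 37.9636
F = (S − I)·e^(rT) = (297.61 − 37.9636) · e^(0.0898·9/12)
= 259.6464 · e^0.067350 = 259.6464 × 1.069670 = €277.74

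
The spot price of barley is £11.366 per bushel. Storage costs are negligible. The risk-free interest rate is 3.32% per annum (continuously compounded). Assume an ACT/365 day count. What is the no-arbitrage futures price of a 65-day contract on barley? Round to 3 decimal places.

F = S·e^(rT) = 11.366 · e^(0.0332 × 65/365) = 11.366 · e^0.005912
= 11.366 × 1.005930 = £11.433 per bushel

£11.433 per bushel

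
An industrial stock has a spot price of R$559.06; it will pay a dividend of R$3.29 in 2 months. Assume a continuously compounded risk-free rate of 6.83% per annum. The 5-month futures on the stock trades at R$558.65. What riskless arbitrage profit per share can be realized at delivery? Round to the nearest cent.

R$13.20 per share

PV(dividends) I = 3.29·e^(−0.0683·2/12) = 3.2528
Fair futures F* = (S − I)·e^(rT) = (559.06 − 3.2528)·e^0.028458 = 555.8072 × 1.028867 = 571.8517
Market R$558.65 < fair 571.8517: forward underpriced → reverse cash-and-carry (short the stock, invest proceeds at r, pay the dividends, go long the forward).
Profit at T = |F_mkt − F*| = |558.65 − 571.8517| = R$13.20 per share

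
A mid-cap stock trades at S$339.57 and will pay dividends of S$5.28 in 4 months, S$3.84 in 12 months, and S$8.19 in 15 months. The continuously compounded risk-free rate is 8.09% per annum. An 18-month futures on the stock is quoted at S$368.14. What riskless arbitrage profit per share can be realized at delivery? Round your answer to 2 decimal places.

S$2.92 per share

PV(dividends) I = 5.28·e^(−0.0809·4/12) + 3.84·e^(−0.0809·12/12) + 8.19·e^(−0.0809·15/12) = 16.0834
Fair futures F* = (S − I)·e^(rT) = (339.57 − 16.0834)·e^0.121350 = 323.4866 × 1.129020 = 365.2228
Market S$368.14 > fair 365.2228: forward overpriced → cash-and-carry (borrow at r, buy the stock and collect the dividends, short the forward).
Profit at T = |F_mkt − F*| = |368.14 − 365.2228| = S$2.92 per share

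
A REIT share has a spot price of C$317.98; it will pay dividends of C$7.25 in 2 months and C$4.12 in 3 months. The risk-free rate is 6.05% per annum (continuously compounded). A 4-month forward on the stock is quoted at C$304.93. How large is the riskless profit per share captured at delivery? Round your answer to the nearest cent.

PV(dividends) I = 7.25·e^(−0.0605·2/12) + 4.12·e^(−0.0605·3/12) = 11.2354
Fair forward F* = (S − I)·e^(rT) = (317.98 − 11.2354)·e^0.020167 = 306.7446 × 1.020372 = 312.9936
Market C$304.93 < fair 312.9936: forward underpriced → reverse cash-and-carry (short the stock, invest proceeds at r, pay the dividends, go long the forward).
Profit at T = |F_mkt − F*| = |304.93 − 312.9936| = C$8.06 per share

C$8.06 per share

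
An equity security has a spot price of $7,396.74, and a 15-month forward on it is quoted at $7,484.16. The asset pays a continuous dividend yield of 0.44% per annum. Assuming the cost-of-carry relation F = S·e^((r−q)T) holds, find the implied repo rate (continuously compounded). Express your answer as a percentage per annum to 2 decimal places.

1.38%

From F = S·e^((r−q)T): (r − q) = ln(F/S)/T
ln(7484.16/7396.74) = ln(1.011819) = 0.011750
(r − q) = 0.011750 / (15/12) = 0.009400
r = ln(F/S)/T + q = 0.009400 + 0.0044 = 0.013800
r = 1.38%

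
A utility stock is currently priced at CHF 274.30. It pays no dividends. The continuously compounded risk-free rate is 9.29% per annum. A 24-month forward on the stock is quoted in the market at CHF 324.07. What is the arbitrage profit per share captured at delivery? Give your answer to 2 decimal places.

CHF 6.24 per share

Fair forward: F* = S·e^(carry·T), with carry = r = 0.0929
F* = 274.30 · e^(0.0929 × 24/12) = 274.30 · e^0.185800 = 274.30 × 1.204181 = CHF 330.3068
Market CHF 324.07 < fair CHF 330.3068: forward underpriced → reverse cash-and-carry (short spot, go long the forward).
At maturity, profit = |F_mkt − F*| = |324.07 − 330.3068| = CHF 6.24 per share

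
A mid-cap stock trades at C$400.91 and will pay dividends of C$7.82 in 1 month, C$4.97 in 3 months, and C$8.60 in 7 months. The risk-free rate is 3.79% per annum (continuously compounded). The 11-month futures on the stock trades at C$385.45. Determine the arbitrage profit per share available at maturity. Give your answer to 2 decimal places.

C$7.76 per share

PV(dividends) I = 7.82·e^(−0.0379·1/12) + 4.97·e^(−0.0379·3/12) + 8.60·e^(−0.0379·7/12) = 21.1304
Fair futures F* = (S − I)·e^(rT) = (400.91 − 21.1304)·e^0.034742 = 379.7796 × 1.035353 = 393.2059
Market C$385.45 < fair 393.2059: forward underpriced → reverse cash-and-carry (short the stock, invest proceeds at r, pay the dividends, go long the forward).
Profit at T = |F_mkt − F*| = |385.45 − 393.2059| = C$7.76 per share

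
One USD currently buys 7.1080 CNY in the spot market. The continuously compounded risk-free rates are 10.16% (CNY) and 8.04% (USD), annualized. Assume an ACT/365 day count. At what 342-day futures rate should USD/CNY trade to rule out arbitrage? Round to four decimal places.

7.2506

F = S·e^((r_CNY − r_USD)T) = 7.1080 · e^((0.1016 − 0.0804) × 342/365)
= 7.1080 · e^0.019864 = 7.1080 × 1.020063
F = 7.2506 CNY per USD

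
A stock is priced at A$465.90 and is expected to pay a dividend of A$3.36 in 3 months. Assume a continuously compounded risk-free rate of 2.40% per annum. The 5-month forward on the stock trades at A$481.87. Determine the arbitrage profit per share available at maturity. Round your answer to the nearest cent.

A$14.66 per share

PV(dividends) I = 3.36·e^(−0.0240·3/12) = 3.3399
Fair forward F* = (S − I)·e^(rT) = (465.90 − 3.3399)·e^0.010000 = 462.5601 × 1.010050 = 467.2088
Market A$481.87 > fair 467.2088: forward overpriced → cash-and-carry (borrow at r, buy the stock and collect the dividends, short the forward).
Profit at T = |F_mkt − F*| = |481.87 − 467.2088| = A$14.66 per share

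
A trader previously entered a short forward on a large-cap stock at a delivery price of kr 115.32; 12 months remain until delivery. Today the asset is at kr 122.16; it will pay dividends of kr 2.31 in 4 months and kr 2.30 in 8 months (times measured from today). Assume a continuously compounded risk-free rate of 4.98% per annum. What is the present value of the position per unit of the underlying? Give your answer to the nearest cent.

PV(remaining dividends) I = 2.31·e^(−0.0498·4/12) + 2.30·e^(−0.0498·8/12) = 4.4969
Current forward F = (S − I)·e^(rT) = (122.16 − 4.4969)·e^(0.0498·12/12) = 117.6631 × 1.051061 = 123.6711
Value (long) = (F − K)·e^(−rT) = (123.6711 − 115.32) × 0.951420 = 7.9454
Short position value = −(long value) = -kr 7.95

-kr 7.95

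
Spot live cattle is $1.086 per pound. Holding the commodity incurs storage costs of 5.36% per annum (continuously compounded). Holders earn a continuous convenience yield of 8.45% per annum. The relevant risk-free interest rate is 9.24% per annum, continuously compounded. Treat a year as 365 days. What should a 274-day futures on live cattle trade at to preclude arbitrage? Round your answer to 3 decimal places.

$1.137 per pound

Net carry = r + u − y = 0.0924 + 0.0536 − 0.0845 = 0.0615
F = S·e^((r+u−y)T) = 1.086 · e^(0.0615 × 274/365) = 1.086 · e^0.046167
= 1.086 × 1.047249 = $1.137 per pound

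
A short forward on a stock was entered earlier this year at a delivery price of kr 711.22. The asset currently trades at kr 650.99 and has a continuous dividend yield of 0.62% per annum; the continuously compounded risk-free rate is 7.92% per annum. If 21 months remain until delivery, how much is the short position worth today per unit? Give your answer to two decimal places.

-kr 24.79

Current fair forward for the remaining 21 months: F = S·e^((r − q)·T), (r − q) = 0.0792 − 0.0062 = 0.0730
F = 650.99 · e^(0.0730 × 21/12) = 650.99 × 1.136269 = 739.6998
Value of long forward = (F − K)·e^(−rT) = (739.6998 − 711.22) · e^(−0.0792·21/12)
= 28.4798 × 0.870576 = 24.79
Short position value = −(long value) = -kr 24.79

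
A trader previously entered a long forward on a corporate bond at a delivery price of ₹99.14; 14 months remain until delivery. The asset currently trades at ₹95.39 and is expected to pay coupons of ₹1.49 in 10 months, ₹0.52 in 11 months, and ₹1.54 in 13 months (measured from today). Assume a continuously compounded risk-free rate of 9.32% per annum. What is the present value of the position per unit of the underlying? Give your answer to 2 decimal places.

₹3.22

PV(remaining coupons) I = 1.49·e^(−0.0932·10/12) + 0.52·e^(−0.0932·11/12) + 1.54·e^(−0.0932·13/12) = 3.2482
Current forward F = (S − I)·e^(rT) = (95.39 − 3.2482)·e^(0.0932·14/12) = 92.1418 × 1.114865 = 102.7257
Value (long) = (F − K)·e^(−rT) = (102.7257 − 99.14) × 0.896970 = 3.2163
Value = ₹3.22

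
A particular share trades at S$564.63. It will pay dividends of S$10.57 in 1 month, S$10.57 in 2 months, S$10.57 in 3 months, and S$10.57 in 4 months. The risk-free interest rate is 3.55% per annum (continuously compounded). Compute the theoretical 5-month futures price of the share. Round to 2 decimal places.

PV(dividends) I = 10.57·e^(−0.0355·1/12) + 10.57·e^(−0.0355·2/12) + 10.57·e^(−0.0355·3/12) + 10.57·e^(−0.0355·4/12)
I = 10.5388 + 10.5076 + 10.4766 + 10.4457 = 41.9687
F = (S − I)·e^(rT) = (564.63 − 41.9687) · e^(0.0355·5/12)
= 522.6613 · e^0.014792 = 522.6613 × 1.014902 = S$530.45

S$530.45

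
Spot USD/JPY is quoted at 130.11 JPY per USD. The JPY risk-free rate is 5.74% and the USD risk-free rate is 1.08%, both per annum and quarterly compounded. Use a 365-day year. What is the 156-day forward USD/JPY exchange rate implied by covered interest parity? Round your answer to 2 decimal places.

132.71

By covered interest parity, F = S · (1+r_JPY/4)^(4T) / (1+r_USD/4)^(4T)
= 130.11 × 1.024657 / 1.004620 = 130.11 × 1.019945
F = 132.71 JPY per USD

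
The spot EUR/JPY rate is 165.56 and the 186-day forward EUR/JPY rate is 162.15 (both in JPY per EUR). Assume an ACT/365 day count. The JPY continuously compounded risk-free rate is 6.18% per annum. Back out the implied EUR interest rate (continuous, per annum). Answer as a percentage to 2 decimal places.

10.26%

F = S·e^((r_JPY − r_EUR)T) ⇒ r_EUR = r_JPY − ln(F/S)/T
ln(162.15/165.56) = -0.020812; /(186/365) = -0.040841
r_EUR = 0.0618 + 0.040841 = 0.102641
r_EUR = 10.26%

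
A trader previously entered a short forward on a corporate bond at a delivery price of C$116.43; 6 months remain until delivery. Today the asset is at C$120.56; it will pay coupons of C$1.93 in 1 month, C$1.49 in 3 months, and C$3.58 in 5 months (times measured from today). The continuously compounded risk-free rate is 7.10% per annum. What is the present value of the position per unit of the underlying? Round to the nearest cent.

-C$1.33

PV(remaining coupons) I = 1.93·e^(−0.0710·1/12) + 1.49·e^(−0.0710·3/12) + 3.58·e^(−0.0710·5/12) = 6.8580
Current forward F = (S − I)·e^(rT) = (120.56 − 6.8580)·e^(0.0710·6/12) = 113.7020 × 1.036138 = 117.8110
Value (long) = (F − K)·e^(−rT) = (117.8110 − 116.43) × 0.965123 = 1.3328
Short position value = −(long value) = -C$1.33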